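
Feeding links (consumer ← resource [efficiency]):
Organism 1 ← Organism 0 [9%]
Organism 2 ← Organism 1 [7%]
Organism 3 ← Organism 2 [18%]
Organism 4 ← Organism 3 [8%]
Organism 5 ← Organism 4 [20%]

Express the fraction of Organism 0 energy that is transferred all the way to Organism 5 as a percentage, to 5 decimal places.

Product of link efficiencies: 0.09 × 0.07 × 0.18 × 0.08 × 0.2 = 0.000018144
As a percentage: 0.000018144 × 100 = 0.00181%

0.00181%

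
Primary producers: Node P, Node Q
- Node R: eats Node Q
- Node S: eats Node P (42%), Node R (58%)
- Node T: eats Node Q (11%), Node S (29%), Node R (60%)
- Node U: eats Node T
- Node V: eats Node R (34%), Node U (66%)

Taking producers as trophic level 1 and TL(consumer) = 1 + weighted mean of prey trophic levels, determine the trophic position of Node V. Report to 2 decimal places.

4.36

Node R: 1 + 1 = 2
Node S: 1 + (0.42×1 + 0.58×2) = 2.58
Node T: 1 + (0.11×1 + 0.29×2.58 + 0.6×2) = 3.0582
Node U: 1 + 3.0582 = 4.0582
Node V: 1 + (0.34×2 + 0.66×4.0582) = 4.358412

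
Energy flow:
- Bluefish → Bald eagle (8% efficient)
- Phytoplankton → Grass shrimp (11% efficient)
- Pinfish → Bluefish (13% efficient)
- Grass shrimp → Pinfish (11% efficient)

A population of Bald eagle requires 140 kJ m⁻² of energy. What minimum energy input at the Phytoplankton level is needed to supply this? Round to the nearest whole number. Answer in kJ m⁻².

Cumulative transfer efficiency: 0.11 × 0.11 × 0.13 × 0.08 = 0.00012584
Phytoplankton energy = 140 / 0.00012584 = 1112524 kJ m⁻²

1112524 kJ m⁻²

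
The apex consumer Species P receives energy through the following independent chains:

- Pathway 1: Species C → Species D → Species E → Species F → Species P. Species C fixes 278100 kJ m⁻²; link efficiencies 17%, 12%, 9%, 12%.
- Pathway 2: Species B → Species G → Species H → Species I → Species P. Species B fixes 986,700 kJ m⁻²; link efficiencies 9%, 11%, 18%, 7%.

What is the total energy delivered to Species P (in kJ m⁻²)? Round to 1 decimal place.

184.4 kJ m⁻²

Pathway 1: 278100 × 0.17 × 0.12 × 0.09 × 0.12 = 61.270992 kJ m⁻²
Pathway 2: 986700 × 0.09 × 0.11 × 0.18 × 0.07 = 123.080958 kJ m⁻²
Total at Species P: 61.270992 + 123.080958 = 184.35195 kJ m⁻²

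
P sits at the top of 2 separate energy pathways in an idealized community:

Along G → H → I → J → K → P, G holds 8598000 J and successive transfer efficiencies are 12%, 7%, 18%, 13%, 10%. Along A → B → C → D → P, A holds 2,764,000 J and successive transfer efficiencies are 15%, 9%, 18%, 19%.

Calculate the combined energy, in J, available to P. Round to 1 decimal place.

1445.1 J

Via G: 8598000 × 0.12 × 0.07 × 0.18 × 0.13 × 0.1 = 169.002288 J
Via A: 2764000 × 0.15 × 0.09 × 0.18 × 0.19 = 1276.1388 J
Total at P: 169.002288 + 1276.1388 = 1445.141088 J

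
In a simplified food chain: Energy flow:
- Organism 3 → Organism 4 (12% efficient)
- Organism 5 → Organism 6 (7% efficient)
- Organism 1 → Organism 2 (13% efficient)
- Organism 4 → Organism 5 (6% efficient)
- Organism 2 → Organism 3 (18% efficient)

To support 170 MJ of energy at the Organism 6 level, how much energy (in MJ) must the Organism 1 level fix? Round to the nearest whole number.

Cumulative transfer efficiency: 0.13 × 0.18 × 0.12 × 0.06 × 0.07 = 0.0000117936
Organism 1 energy = 170 / 0.0000117936 = 14414598 MJ

14414598 MJ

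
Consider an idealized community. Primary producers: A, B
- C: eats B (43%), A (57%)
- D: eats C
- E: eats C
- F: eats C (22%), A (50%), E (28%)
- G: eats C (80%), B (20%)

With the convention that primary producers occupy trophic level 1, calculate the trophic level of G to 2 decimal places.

2.80

C: 1 + (0.43×1 + 0.57×1) = 2
D: 1 + 2 = 3
E: 1 + 2 = 3
F: 1 + (0.22×2 + 0.5×1 + 0.28×3) = 2.78
G: 1 + (0.8×2 + 0.2×1) = 2.8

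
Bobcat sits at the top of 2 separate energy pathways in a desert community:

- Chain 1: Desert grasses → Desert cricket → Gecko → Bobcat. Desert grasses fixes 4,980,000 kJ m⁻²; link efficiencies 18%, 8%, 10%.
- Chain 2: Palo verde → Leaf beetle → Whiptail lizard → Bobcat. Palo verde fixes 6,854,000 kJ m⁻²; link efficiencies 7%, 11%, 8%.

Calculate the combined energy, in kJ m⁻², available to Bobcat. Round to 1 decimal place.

Chain 1: 4980000 × 0.18 × 0.08 × 0.1 = 7171.2 kJ m⁻²
Chain 2: 6854000 × 0.07 × 0.11 × 0.08 = 4222.064 kJ m⁻²
Total at Bobcat: 7171.2 + 4222.064 = 11393.264 kJ m⁻²

11393.3 kJ m⁻²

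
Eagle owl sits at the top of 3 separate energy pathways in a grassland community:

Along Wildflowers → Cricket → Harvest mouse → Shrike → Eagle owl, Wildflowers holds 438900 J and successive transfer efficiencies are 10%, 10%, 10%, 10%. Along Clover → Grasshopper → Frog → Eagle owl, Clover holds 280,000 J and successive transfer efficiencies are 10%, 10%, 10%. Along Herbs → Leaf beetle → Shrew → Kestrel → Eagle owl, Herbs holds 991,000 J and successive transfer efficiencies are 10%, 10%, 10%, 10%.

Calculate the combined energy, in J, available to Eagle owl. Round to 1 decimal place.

Via Wildflowers: 438900 × 0.1 × 0.1 × 0.1 × 0.1 = 43.89 J
Via Clover: 280000 × 0.1 × 0.1 × 0.1 = 280 J
Via Herbs: 991000 × 0.1 × 0.1 × 0.1 × 0.1 = 99.1 J
Total at Eagle owl: 43.89 + 280 + 99.1 = 422.99 J

423.0 J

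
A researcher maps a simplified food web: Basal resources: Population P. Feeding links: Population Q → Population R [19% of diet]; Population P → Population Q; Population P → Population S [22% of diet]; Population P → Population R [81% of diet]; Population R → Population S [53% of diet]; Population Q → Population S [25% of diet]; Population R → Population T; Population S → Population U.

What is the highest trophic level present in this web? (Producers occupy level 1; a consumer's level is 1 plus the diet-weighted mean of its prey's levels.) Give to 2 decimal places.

3.88

Population Q: 1 + 1 = 2
Population R: 1 + (0.19×2 + 0.81×1) = 2.19
Population S: 1 + (0.53×2.19 + 0.22×1 + 0.25×2) = 2.8807
Population T: 1 + 2.19 = 3.19
Population U: 1 + 2.8807 = 3.8807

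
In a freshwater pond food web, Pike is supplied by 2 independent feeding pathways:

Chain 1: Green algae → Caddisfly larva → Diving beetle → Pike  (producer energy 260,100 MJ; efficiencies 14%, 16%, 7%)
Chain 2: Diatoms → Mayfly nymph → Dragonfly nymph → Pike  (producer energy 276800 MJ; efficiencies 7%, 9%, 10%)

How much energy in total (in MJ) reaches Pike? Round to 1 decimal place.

582.2 MJ

Chain 1: 260100 × 0.14 × 0.16 × 0.07 = 407.8368 MJ
Chain 2: 276800 × 0.07 × 0.09 × 0.1 = 174.384 MJ
Total at Pike: 407.8368 + 174.384 = 582.2208 MJ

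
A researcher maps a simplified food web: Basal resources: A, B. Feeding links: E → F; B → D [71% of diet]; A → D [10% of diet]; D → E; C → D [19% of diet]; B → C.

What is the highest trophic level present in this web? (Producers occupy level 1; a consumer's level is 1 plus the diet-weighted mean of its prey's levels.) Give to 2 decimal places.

4.19

C: 1 + 1 = 2
D: 1 + (0.1×1 + 0.71×1 + 0.19×2) = 2.19
E: 1 + 2.19 = 3.19
F: 1 + 3.19 = 4.19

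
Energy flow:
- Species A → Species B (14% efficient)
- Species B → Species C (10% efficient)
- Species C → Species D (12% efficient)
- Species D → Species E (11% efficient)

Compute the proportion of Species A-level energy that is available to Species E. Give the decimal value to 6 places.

Product of link efficiencies: 0.14 × 0.1 × 0.12 × 0.11 = 0.0001848

0.000185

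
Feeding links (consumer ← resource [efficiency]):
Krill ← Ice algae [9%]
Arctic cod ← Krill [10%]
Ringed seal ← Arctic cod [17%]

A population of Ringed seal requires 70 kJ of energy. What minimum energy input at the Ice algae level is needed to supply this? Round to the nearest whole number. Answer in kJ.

45752 kJ

Cumulative transfer efficiency: 0.09 × 0.1 × 0.17 = 0.00153
Ice algae energy = 70 / 0.00153 = 45752 kJ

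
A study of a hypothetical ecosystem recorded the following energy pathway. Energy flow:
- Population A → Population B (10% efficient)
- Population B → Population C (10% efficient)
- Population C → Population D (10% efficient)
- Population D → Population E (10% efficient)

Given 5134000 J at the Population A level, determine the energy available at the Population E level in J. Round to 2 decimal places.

Population B: 5134000 × 0.1 = 513400 J
Population C: 513400 × 0.1 = 51340 J
Population D: 51340 × 0.1 = 5134 J
Population E: 5134 × 0.1 = 513.4 J

513.40 J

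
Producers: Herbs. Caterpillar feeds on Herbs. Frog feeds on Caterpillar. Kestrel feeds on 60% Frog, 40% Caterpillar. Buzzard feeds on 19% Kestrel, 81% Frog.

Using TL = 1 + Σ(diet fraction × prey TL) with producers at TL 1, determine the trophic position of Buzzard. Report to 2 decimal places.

4.11

Caterpillar: 1 + 1 = 2
Frog: 1 + 2 = 3
Kestrel: 1 + (0.6×3 + 0.4×2) = 3.6
Buzzard: 1 + (0.19×3.6 + 0.81×3) = 4.114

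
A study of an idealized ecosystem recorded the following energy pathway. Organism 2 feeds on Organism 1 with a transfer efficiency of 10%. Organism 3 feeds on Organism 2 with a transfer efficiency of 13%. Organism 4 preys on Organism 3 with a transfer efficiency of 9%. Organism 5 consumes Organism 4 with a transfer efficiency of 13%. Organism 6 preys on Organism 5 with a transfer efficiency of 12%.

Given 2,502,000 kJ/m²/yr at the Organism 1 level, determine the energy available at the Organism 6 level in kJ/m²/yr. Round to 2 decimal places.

45.67 kJ/m²/yr

Organism 2: 2502000 × 0.1 = 250200 kJ/m²/yr
Organism 3: 250200 × 0.13 = 32526 kJ/m²/yr
Organism 4: 32526 × 0.09 = 2927.34 kJ/m²/yr
Organism 5: 2927.34 × 0.13 = 380.5542 kJ/m²/yr
Organism 6: 380.5542 × 0.12 = 45.666504 kJ/m²/yr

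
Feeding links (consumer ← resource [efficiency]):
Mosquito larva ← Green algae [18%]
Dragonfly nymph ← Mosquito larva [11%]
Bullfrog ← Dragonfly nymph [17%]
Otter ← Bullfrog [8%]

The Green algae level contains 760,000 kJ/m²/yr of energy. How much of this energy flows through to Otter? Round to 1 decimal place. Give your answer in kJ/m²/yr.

Mosquito larva: 760000 × 0.18 = 136800 kJ/m²/yr
Dragonfly nymph: 136800 × 0.11 = 15048 kJ/m²/yr
Bullfrog: 15048 × 0.17 = 2558.16 kJ/m²/yr
Otter: 2558.16 × 0.08 = 204.6528 kJ/m²/yr

204.7 kJ/m²/yr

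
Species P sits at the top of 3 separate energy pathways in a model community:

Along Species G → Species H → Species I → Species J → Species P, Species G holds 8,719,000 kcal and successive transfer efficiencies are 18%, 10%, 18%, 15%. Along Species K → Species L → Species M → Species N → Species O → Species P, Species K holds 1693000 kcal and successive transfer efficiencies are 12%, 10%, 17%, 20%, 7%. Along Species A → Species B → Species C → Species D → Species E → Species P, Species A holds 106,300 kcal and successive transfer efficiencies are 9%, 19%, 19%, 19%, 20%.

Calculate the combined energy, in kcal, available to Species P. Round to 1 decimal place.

Via Species G: 8719000 × 0.18 × 0.1 × 0.18 × 0.15 = 4237.434 kcal
Via Species K: 1693000 × 0.12 × 0.1 × 0.17 × 0.2 × 0.07 = 48.35208 kcal
Via Species A: 106300 × 0.09 × 0.19 × 0.19 × 0.19 × 0.2 = 13.1240106 kcal
Total at Species P: 4237.434 + 48.35208 + 13.1240106 = 4298.9100906 kcal

4298.9 kcal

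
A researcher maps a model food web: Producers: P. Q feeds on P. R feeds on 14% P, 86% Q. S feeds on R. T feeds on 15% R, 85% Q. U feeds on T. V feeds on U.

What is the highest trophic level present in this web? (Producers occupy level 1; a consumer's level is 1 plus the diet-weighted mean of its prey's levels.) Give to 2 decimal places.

Q: 1 + 1 = 2
R: 1 + (0.14×1 + 0.86×2) = 2.86
S: 1 + 2.86 = 3.86
T: 1 + (0.15×2.86 + 0.85×2) = 3.129
U: 1 + 3.129 = 4.129
V: 1 + 4.129 = 5.129

5.13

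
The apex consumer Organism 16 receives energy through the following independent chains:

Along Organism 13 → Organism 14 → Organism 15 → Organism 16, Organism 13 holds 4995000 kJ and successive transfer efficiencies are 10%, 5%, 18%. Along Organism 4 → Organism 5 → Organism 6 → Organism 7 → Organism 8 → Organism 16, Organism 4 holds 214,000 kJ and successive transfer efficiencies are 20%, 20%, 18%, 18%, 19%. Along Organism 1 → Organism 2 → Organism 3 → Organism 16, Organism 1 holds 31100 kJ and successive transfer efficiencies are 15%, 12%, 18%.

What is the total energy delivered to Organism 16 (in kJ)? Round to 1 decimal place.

4649.0 kJ

Via Organism 13: 4995000 × 0.1 × 0.05 × 0.18 = 4495.5 kJ
Via Organism 4: 214000 × 0.2 × 0.2 × 0.18 × 0.18 × 0.19 = 52.69536 kJ
Via Organism 1: 31100 × 0.15 × 0.12 × 0.18 = 100.764 kJ
Total at Organism 16: 4495.5 + 52.69536 + 100.764 = 4648.95936 kJ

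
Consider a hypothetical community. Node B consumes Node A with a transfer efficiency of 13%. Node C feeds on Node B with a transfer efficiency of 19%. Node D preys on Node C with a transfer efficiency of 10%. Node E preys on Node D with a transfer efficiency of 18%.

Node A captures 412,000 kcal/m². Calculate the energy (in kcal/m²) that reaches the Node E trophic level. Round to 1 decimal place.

183.2 kcal/m²

Node B: 412000 × 0.13 = 53560 kcal/m²
Node C: 53560 × 0.19 = 10176.4 kcal/m²
Node D: 10176.4 × 0.1 = 1017.64 kcal/m²
Node E: 1017.64 × 0.18 = 183.1752 kcal/m²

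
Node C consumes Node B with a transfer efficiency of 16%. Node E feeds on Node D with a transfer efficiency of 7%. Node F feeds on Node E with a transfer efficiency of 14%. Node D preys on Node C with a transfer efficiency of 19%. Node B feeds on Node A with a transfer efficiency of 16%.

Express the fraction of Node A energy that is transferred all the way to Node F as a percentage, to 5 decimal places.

Product of link efficiencies: 0.16 × 0.16 × 0.19 × 0.07 × 0.14 = 0.0000476672
As a percentage: 0.0000476672 × 100 = 0.00477%

0.00477%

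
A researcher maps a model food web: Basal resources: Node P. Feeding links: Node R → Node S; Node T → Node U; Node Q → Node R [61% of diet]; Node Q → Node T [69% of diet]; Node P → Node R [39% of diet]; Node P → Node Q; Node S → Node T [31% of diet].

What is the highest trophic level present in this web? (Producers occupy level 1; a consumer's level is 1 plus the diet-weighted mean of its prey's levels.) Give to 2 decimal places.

Node Q: 1 + 1 = 2
Node R: 1 + (0.61×2 + 0.39×1) = 2.61
Node S: 1 + 2.61 = 3.61
Node T: 1 + (0.69×2 + 0.31×3.61) = 3.4991
Node U: 1 + 3.4991 = 4.4991

4.50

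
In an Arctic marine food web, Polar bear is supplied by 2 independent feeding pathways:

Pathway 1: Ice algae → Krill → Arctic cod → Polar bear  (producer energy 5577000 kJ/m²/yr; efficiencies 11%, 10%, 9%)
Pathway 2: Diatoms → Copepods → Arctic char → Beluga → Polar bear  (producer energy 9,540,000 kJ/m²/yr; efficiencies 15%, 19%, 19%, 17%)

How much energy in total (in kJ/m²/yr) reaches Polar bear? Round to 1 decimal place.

14303.3 kJ/m²/yr

Pathway 1: 5577000 × 0.11 × 0.1 × 0.09 = 5521.23 kJ/m²/yr
Pathway 2: 9540000 × 0.15 × 0.19 × 0.19 × 0.17 = 8782.047 kJ/m²/yr
Total at Polar bear: 5521.23 + 8782.047 = 14303.277 kJ/m²/yr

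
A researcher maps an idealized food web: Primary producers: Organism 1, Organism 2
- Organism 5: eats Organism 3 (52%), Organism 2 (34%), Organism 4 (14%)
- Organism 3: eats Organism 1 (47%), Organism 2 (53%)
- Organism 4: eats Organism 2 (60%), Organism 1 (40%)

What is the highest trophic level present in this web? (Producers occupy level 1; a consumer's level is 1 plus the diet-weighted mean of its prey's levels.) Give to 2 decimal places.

Organism 3: 1 + (0.47×1 + 0.53×1) = 2
Organism 4: 1 + (0.6×1 + 0.4×1) = 2
Organism 5: 1 + (0.52×2 + 0.34×1 + 0.14×2) = 2.66

2.66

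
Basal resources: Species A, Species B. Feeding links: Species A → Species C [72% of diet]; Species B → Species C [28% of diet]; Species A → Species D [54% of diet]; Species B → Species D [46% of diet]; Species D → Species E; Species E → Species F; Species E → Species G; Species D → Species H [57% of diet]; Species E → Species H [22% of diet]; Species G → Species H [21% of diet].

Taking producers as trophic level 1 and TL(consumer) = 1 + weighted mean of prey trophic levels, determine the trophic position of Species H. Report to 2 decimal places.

3.64

Species C: 1 + (0.72×1 + 0.28×1) = 2
Species D: 1 + (0.54×1 + 0.46×1) = 2
Species E: 1 + 2 = 3
Species F: 1 + 3 = 4
Species G: 1 + 3 = 4
Species H: 1 + (0.57×2 + 0.22×3 + 0.21×4) = 3.64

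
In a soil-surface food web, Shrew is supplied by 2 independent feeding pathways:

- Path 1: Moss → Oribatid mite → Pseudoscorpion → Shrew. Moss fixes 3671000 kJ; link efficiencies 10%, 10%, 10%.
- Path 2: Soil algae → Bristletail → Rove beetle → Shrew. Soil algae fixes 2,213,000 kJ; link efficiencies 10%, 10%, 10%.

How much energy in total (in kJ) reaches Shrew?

5884 kJ

Path 1: 3671000 × 0.1 × 0.1 × 0.1 = 3671 kJ
Path 2: 2213000 × 0.1 × 0.1 × 0.1 = 2213 kJ
Total at Shrew: 3671 + 2213 = 5884 kJ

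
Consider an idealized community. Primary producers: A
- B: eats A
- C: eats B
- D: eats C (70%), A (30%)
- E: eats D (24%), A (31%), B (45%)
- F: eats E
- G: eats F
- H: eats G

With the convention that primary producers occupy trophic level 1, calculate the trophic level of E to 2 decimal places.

3.03

B: 1 + 1 = 2
C: 1 + 2 = 3
D: 1 + (0.7×3 + 0.3×1) = 3.4
E: 1 + (0.24×3.4 + 0.31×1 + 0.45×2) = 3.026
F: 1 + 3.026 = 4.026
G: 1 + 4.026 = 5.026
H: 1 + 5.026 = 6.026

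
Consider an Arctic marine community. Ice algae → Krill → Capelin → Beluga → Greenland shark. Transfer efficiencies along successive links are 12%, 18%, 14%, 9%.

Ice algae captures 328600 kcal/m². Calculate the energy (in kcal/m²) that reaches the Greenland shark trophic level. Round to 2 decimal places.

89.43 kcal/m²

Krill: 328600 × 0.12 = 39432 kcal/m²
Capelin: 39432 × 0.18 = 7097.76 kcal/m²
Beluga: 7097.76 × 0.14 = 993.6864 kcal/m²
Greenland shark: 993.6864 × 0.09 = 89.431776 kcal/m²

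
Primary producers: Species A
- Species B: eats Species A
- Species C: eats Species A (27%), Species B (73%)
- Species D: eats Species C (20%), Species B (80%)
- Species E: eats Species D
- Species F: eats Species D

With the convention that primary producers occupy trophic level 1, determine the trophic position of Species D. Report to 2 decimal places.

3.15

Species B: 1 + 1 = 2
Species C: 1 + (0.27×1 + 0.73×2) = 2.73
Species D: 1 + (0.2×2.73 + 0.8×2) = 3.146
Species E: 1 + 3.146 = 4.146
Species F: 1 + 3.146 = 4.146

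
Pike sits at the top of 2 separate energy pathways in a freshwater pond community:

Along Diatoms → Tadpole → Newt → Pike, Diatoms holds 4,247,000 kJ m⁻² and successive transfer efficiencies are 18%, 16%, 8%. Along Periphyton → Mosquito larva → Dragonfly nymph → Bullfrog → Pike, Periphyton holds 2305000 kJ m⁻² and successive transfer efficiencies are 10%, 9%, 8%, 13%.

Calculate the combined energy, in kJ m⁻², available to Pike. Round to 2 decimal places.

10000.84 kJ m⁻²

Via Diatoms: 4247000 × 0.18 × 0.16 × 0.08 = 9785.088 kJ m⁻²
Via Periphyton: 2305000 × 0.1 × 0.09 × 0.08 × 0.13 = 215.748 kJ m⁻²
Total at Pike: 9785.088 + 215.748 = 10000.836 kJ m⁻²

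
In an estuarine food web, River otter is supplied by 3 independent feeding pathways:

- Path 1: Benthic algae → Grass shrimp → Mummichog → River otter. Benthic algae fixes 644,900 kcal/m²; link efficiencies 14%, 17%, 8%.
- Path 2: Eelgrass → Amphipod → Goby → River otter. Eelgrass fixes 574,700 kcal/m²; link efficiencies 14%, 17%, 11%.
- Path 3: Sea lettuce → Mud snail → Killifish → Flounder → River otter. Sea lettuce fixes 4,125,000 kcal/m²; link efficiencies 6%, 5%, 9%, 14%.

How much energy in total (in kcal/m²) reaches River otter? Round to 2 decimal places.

Path 1: 644900 × 0.14 × 0.17 × 0.08 = 1227.8896 kcal/m²
Path 2: 574700 × 0.14 × 0.17 × 0.11 = 1504.5646 kcal/m²
Path 3: 4125000 × 0.06 × 0.05 × 0.09 × 0.14 = 155.925 kcal/m²
Total at River otter: 1227.8896 + 1504.5646 + 155.925 = 2888.3792 kcal/m²

2888.38 kcal/m²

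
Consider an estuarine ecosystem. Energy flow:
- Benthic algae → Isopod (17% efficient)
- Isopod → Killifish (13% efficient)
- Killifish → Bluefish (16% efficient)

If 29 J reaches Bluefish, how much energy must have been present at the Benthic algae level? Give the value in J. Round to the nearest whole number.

8201 J

Cumulative transfer efficiency: 0.17 × 0.13 × 0.16 = 0.003536
Benthic algae energy = 29 / 0.003536 = 8201 J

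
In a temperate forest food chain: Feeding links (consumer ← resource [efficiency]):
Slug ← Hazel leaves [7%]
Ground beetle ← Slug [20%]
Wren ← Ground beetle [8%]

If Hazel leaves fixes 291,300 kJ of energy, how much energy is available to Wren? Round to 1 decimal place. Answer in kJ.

Slug: 291300 × 0.07 = 20391 kJ
Ground beetle: 20391 × 0.2 = 4078.2 kJ
Wren: 4078.2 × 0.08 = 326.256 kJ

326.3 kJ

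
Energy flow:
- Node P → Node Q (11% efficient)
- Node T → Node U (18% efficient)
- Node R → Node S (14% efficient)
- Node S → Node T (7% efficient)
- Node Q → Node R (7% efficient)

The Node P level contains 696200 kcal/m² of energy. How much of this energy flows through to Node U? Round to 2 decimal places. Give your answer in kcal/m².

9.46 kcal/m²

Node Q: 696200 × 0.11 = 76582 kcal/m²
Node R: 76582 × 0.07 = 5360.74 kcal/m²
Node S: 5360.74 × 0.14 = 750.5036 kcal/m²
Node T: 750.5036 × 0.07 = 52.535252 kcal/m²
Node U: 52.535252 × 0.18 = 9.45634536 kcal/m²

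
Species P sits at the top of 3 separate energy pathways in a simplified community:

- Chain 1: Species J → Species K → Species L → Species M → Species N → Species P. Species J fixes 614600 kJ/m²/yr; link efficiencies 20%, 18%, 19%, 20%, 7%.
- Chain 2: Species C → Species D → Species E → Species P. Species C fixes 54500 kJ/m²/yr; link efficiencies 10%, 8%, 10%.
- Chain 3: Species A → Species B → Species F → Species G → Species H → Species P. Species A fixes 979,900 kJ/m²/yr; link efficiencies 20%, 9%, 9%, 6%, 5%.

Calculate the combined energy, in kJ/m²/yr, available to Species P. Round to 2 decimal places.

107.22 kJ/m²/yr

Chain 1: 614600 × 0.2 × 0.18 × 0.19 × 0.2 × 0.07 = 58.854096 kJ/m²/yr
Chain 2: 54500 × 0.1 × 0.08 × 0.1 = 43.6 kJ/m²/yr
Chain 3: 979900 × 0.2 × 0.09 × 0.09 × 0.06 × 0.05 = 4.762314 kJ/m²/yr
Total at Species P: 58.854096 + 43.6 + 4.762314 = 107.21641 kJ/m²/yr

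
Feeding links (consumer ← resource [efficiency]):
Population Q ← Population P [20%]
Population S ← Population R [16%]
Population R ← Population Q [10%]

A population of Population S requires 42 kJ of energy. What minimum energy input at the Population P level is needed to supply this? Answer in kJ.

Cumulative transfer efficiency: 0.2 × 0.1 × 0.16 = 0.0032
Population P energy = 42 / 0.0032 = 13125 kJ

13125 kJ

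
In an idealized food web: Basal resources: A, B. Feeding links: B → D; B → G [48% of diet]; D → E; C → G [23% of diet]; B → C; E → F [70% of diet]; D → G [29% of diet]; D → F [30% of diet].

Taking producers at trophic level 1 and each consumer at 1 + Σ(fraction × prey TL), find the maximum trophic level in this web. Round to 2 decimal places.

C: 1 + 1 = 2
D: 1 + 1 = 2
E: 1 + 2 = 3
F: 1 + (0.7×3 + 0.3×2) = 3.7
G: 1 + (0.48×1 + 0.23×2 + 0.29×2) = 2.52

3.70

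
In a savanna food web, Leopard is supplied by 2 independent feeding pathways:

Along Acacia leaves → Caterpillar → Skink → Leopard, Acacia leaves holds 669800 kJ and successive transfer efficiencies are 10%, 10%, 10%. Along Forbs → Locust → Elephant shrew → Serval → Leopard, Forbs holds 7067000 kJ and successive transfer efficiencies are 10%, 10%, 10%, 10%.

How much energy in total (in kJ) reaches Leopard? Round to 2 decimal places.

Via Acacia leaves: 669800 × 0.1 × 0.1 × 0.1 = 669.8 kJ
Via Forbs: 7067000 × 0.1 × 0.1 × 0.1 × 0.1 = 706.7 kJ
Total at Leopard: 669.8 + 706.7 = 1376.5 kJ

1376.50 kJ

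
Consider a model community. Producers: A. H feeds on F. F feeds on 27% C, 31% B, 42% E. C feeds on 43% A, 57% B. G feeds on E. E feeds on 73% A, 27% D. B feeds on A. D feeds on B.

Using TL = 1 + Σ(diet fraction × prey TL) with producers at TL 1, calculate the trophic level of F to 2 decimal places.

3.38

B: 1 + 1 = 2
C: 1 + (0.43×1 + 0.57×2) = 2.57
D: 1 + 2 = 3
E: 1 + (0.73×1 + 0.27×3) = 2.54
F: 1 + (0.27×2.57 + 0.31×2 + 0.42×2.54) = 3.3807
G: 1 + 2.54 = 3.54
H: 1 + 3.3807 = 4.3807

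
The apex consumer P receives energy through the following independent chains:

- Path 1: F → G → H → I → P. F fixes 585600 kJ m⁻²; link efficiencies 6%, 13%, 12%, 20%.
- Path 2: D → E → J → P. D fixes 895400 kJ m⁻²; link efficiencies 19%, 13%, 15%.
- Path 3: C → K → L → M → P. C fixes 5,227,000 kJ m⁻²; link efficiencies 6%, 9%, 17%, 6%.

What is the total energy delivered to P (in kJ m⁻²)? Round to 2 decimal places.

Path 1: 585600 × 0.06 × 0.13 × 0.12 × 0.2 = 109.62432 kJ m⁻²
Path 2: 895400 × 0.19 × 0.13 × 0.15 = 3317.457 kJ m⁻²
Path 3: 5227000 × 0.06 × 0.09 × 0.17 × 0.06 = 287.90316 kJ m⁻²
Total at P: 109.62432 + 3317.457 + 287.90316 = 3714.98448 kJ m⁻²

3714.98 kJ m⁻²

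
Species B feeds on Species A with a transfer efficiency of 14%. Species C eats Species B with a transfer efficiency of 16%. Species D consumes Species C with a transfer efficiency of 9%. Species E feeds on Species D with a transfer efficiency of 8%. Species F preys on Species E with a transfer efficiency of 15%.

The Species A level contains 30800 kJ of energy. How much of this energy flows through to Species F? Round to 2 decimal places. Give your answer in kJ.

0.75 kJ

Species B: 30800 × 0.14 = 4312 kJ
Species C: 4312 × 0.16 = 689.92 kJ
Species D: 689.92 × 0.09 = 62.0928 kJ
Species E: 62.0928 × 0.08 = 4.967424 kJ
Species F: 4.967424 × 0.15 = 0.7451136 kJ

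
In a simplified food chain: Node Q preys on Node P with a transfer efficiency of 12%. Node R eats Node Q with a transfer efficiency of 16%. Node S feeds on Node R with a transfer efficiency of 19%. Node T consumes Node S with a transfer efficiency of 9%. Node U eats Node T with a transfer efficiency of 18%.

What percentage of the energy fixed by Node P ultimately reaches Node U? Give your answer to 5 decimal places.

0.00591%

Product of link efficiencies: 0.12 × 0.16 × 0.19 × 0.09 × 0.18 = 0.0000590976
As a percentage: 0.0000590976 × 100 = 0.00591%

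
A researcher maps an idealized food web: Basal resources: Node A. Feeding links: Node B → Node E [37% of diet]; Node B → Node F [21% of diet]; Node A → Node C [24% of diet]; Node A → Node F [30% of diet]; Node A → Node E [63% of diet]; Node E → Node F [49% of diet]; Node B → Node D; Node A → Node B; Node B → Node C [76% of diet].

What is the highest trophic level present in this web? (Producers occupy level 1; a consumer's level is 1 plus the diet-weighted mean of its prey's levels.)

3

Node B: 1 + 1 = 2
Node C: 1 + (0.76×2 + 0.24×1) = 2.76
Node D: 1 + 2 = 3
Node E: 1 + (0.63×1 + 0.37×2) = 2.37
Node F: 1 + (0.49×2.37 + 0.21×2 + 0.3×1) = 2.8813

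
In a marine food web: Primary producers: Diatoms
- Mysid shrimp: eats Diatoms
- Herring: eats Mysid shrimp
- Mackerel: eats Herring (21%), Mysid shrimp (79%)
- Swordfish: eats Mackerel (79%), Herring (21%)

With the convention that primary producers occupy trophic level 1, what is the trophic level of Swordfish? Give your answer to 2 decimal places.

Mysid shrimp: 1 + 1 = 2
Herring: 1 + 2 = 3
Mackerel: 1 + (0.21×3 + 0.79×2) = 3.21
Swordfish: 1 + (0.79×3.21 + 0.21×3) = 4.1659

4.17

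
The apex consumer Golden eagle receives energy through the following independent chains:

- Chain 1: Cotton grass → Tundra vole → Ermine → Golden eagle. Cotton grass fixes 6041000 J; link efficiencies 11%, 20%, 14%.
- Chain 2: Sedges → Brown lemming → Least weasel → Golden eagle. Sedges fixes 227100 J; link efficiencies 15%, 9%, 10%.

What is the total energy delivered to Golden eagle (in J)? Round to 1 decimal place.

Chain 1: 6041000 × 0.11 × 0.2 × 0.14 = 18606.28 J
Chain 2: 227100 × 0.15 × 0.09 × 0.1 = 306.585 J
Total at Golden eagle: 18606.28 + 306.585 = 18912.865 J

18912.9 J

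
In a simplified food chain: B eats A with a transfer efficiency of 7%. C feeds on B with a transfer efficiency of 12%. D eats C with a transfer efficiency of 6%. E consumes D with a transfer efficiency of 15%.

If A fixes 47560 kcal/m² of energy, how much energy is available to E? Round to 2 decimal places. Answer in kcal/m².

3.60 kcal/m²

B: 47560 × 0.07 = 3329.2 kcal/m²
C: 3329.2 × 0.12 = 399.504 kcal/m²
D: 399.504 × 0.06 = 23.97024 kcal/m²
E: 23.97024 × 0.15 = 3.595536 kcal/m²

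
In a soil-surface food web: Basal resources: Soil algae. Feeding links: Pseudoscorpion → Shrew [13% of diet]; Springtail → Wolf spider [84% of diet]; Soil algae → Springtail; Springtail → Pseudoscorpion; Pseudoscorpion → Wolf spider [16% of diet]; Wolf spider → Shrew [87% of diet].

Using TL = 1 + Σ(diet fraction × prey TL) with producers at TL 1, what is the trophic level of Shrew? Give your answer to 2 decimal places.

4.14

Springtail: 1 + 1 = 2
Pseudoscorpion: 1 + 2 = 3
Wolf spider: 1 + (0.84×2 + 0.16×3) = 3.16
Shrew: 1 + (0.13×3 + 0.87×3.16) = 4.1392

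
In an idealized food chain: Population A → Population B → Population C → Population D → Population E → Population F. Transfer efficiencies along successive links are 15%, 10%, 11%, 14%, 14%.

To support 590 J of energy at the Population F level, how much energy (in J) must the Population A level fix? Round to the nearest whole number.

Cumulative transfer efficiency: 0.15 × 0.1 × 0.11 × 0.14 × 0.14 = 0.00003234
Population A energy = 590 / 0.00003234 = 18243661 J

18243661 J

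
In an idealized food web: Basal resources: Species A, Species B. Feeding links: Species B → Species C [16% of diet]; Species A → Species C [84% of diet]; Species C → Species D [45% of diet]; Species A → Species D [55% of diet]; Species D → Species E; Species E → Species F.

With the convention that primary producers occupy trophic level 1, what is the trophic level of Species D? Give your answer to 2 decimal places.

2.45

Species C: 1 + (0.16×1 + 0.84×1) = 2
Species D: 1 + (0.45×2 + 0.55×1) = 2.45
Species E: 1 + 2.45 = 3.45
Species F: 1 + 3.45 = 4.45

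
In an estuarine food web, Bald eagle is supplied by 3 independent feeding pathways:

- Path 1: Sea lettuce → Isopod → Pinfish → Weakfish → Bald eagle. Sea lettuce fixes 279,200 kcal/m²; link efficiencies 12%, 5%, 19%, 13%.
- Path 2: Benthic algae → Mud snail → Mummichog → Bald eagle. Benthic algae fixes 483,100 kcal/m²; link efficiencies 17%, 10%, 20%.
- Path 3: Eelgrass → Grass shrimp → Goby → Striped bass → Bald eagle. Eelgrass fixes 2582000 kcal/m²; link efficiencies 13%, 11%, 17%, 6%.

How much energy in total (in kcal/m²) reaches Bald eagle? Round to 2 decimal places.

Path 1: 279200 × 0.12 × 0.05 × 0.19 × 0.13 = 41.37744 kcal/m²
Path 2: 483100 × 0.17 × 0.1 × 0.2 = 1642.54 kcal/m²
Path 3: 2582000 × 0.13 × 0.11 × 0.17 × 0.06 = 376.61052 kcal/m²
Total at Bald eagle: 41.37744 + 1642.54 + 376.61052 = 2060.52796 kcal/m²

2060.53 kcal/m²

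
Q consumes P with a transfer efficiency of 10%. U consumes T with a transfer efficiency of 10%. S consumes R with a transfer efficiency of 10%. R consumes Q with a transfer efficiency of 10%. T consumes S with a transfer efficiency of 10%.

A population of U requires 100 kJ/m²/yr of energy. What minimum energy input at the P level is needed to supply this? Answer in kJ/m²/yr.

10000000 kJ/m²/yr

Cumulative transfer efficiency: 0.1 × 0.1 × 0.1 × 0.1 × 0.1 = 0.00001
P energy = 100 / 0.00001 = 10000000 kJ/m²/yr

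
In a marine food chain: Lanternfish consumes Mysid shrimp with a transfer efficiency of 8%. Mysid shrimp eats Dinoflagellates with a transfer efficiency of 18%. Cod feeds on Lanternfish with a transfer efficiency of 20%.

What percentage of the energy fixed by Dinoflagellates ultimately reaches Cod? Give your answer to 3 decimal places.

Product of link efficiencies: 0.18 × 0.08 × 0.2 = 0.00288
As a percentage: 0.00288 × 100 = 0.288%

0.288%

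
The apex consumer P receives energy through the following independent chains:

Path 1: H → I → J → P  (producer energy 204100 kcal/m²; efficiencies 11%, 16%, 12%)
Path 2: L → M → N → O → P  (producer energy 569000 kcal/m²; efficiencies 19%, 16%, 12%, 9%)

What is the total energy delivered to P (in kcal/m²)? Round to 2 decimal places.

617.87 kcal/m²

Path 1: 204100 × 0.11 × 0.16 × 0.12 = 431.0592 kcal/m²
Path 2: 569000 × 0.19 × 0.16 × 0.12 × 0.09 = 186.81408 kcal/m²
Total at P: 431.0592 + 186.81408 = 617.87328 kcal/m²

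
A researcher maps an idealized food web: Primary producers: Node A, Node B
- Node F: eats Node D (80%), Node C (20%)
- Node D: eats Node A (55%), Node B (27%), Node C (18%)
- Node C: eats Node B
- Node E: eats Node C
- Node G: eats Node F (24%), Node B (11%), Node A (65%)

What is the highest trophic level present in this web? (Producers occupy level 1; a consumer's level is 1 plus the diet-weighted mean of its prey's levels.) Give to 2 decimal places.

Node C: 1 + 1 = 2
Node D: 1 + (0.55×1 + 0.27×1 + 0.18×2) = 2.18
Node E: 1 + 2 = 3
Node F: 1 + (0.8×2.18 + 0.2×2) = 3.144
Node G: 1 + (0.24×3.144 + 0.11×1 + 0.65×1) = 2.51456

3.14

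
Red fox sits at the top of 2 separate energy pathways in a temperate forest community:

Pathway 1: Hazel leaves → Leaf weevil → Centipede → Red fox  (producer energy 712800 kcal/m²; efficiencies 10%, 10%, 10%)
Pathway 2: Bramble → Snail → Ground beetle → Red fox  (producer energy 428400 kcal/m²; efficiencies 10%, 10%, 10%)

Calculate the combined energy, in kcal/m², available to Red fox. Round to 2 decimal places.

1141.20 kcal/m²

Pathway 1: 712800 × 0.1 × 0.1 × 0.1 = 712.8 kcal/m²
Pathway 2: 428400 × 0.1 × 0.1 × 0.1 = 428.4 kcal/m²
Total at Red fox: 712.8 + 428.4 = 1141.2 kcal/m²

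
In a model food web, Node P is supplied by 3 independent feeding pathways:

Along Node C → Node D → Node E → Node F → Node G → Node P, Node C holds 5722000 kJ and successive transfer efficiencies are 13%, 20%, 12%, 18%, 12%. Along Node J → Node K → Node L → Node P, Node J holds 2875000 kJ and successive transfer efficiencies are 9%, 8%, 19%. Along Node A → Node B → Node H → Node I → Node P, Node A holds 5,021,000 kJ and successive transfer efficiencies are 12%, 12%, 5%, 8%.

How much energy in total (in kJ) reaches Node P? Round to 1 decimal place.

4607.8 kJ

Via Node C: 5722000 × 0.13 × 0.2 × 0.12 × 0.18 × 0.12 = 385.617024 kJ
Via Node J: 2875000 × 0.09 × 0.08 × 0.19 = 3933 kJ
Via Node A: 5021000 × 0.12 × 0.12 × 0.05 × 0.08 = 289.2096 kJ
Total at Node P: 385.617024 + 3933 + 289.2096 = 4607.826624 kJ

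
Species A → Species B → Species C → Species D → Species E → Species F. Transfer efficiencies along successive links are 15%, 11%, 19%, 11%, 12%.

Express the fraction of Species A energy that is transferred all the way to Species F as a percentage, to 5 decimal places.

Product of link efficiencies: 0.15 × 0.11 × 0.19 × 0.11 × 0.12 = 0.000041382
As a percentage: 0.000041382 × 100 = 0.00414%

0.00414%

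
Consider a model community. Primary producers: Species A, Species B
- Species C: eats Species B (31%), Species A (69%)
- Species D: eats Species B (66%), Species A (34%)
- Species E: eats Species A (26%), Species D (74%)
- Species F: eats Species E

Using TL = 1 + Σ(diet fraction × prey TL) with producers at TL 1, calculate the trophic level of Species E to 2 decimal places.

Species C: 1 + (0.31×1 + 0.69×1) = 2
Species D: 1 + (0.66×1 + 0.34×1) = 2
Species E: 1 + (0.26×1 + 0.74×2) = 2.74
Species F: 1 + 2.74 = 3.74

2.74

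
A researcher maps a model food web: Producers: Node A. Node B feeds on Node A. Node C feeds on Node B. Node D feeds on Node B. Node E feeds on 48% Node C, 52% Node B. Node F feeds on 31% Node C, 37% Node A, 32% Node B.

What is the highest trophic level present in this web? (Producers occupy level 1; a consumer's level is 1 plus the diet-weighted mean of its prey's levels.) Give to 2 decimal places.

Node B: 1 + 1 = 2
Node C: 1 + 2 = 3
Node D: 1 + 2 = 3
Node E: 1 + (0.48×3 + 0.52×2) = 3.48
Node F: 1 + (0.31×3 + 0.37×1 + 0.32×2) = 2.94

3.48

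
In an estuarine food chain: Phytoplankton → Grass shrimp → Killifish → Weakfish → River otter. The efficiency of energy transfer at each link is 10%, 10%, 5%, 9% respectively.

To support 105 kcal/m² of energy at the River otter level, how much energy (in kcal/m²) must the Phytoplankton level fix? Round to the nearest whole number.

Cumulative transfer efficiency: 0.1 × 0.1 × 0.05 × 0.09 = 0.000045
Phytoplankton energy = 105 / 0.000045 = 2333333 kcal/m²

2333333 kcal/m²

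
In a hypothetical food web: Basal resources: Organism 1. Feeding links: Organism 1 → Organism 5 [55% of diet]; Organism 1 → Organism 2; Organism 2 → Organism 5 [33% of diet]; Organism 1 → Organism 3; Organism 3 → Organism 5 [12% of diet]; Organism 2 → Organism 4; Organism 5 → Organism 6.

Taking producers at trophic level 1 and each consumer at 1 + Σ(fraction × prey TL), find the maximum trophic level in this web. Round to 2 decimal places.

3.45

Organism 2: 1 + 1 = 2
Organism 3: 1 + 1 = 2
Organism 4: 1 + 2 = 3
Organism 5: 1 + (0.33×2 + 0.55×1 + 0.12×2) = 2.45
Organism 6: 1 + 2.45 = 3.45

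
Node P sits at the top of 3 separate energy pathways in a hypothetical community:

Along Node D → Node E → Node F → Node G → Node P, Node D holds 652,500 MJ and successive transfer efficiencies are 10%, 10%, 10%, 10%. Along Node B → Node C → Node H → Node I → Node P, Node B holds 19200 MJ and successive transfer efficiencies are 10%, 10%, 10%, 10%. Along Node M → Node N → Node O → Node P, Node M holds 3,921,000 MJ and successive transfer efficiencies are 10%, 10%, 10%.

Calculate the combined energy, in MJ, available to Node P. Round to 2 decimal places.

3988.17 MJ

Via Node D: 652500 × 0.1 × 0.1 × 0.1 × 0.1 = 65.25 MJ
Via Node B: 19200 × 0.1 × 0.1 × 0.1 × 0.1 = 1.92 MJ
Via Node M: 3921000 × 0.1 × 0.1 × 0.1 = 3921 MJ
Total at Node P: 65.25 + 1.92 + 3921 = 3988.17 MJ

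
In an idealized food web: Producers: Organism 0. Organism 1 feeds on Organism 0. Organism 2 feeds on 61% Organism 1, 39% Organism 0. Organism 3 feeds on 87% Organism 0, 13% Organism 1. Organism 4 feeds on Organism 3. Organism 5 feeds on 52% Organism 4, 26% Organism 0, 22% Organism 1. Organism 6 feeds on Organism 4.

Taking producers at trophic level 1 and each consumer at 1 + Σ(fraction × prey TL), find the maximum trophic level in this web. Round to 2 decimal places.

Organism 1: 1 + 1 = 2
Organism 2: 1 + (0.61×2 + 0.39×1) = 2.61
Organism 3: 1 + (0.87×1 + 0.13×2) = 2.13
Organism 4: 1 + 2.13 = 3.13
Organism 5: 1 + (0.52×3.13 + 0.26×1 + 0.22×2) = 3.3276
Organism 6: 1 + 3.13 = 4.13

4.13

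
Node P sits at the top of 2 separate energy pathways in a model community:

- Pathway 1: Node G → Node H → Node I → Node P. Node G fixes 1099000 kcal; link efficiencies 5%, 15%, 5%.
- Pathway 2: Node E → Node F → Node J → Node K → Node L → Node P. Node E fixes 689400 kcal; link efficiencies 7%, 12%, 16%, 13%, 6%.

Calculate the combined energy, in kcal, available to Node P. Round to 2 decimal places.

Pathway 1: 1099000 × 0.05 × 0.15 × 0.05 = 412.125 kcal
Pathway 2: 689400 × 0.07 × 0.12 × 0.16 × 0.13 × 0.06 = 7.22711808 kcal
Total at Node P: 412.125 + 7.22711808 = 419.35211808 kcal

419.35 kcal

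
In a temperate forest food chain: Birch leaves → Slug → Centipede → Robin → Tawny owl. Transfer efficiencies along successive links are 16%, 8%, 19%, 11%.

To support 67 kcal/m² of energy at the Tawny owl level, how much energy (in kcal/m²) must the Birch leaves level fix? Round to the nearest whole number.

Cumulative transfer efficiency: 0.16 × 0.08 × 0.19 × 0.11 = 0.00026752
Birch leaves energy = 67 / 0.00026752 = 250449 kcal/m²

250449 kcal/m²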